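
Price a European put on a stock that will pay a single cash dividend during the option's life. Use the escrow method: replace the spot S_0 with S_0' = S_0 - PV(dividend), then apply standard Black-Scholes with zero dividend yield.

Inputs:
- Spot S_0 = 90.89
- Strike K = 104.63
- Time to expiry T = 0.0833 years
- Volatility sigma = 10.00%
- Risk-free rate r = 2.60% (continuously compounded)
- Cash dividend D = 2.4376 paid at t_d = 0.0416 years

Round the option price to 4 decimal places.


Answer: Price = 15.9486

Derivation:
PV(D) = D * exp(-r * t_d) = 2.4376 * 0.99891898 = 2.43496492
S_0' = S_0 - PV(D) = 90.8900 - 2.43496492 = 88.45503508
d1 = (ln(S_0'/K) + (r + sigma^2/2)*T) / (sigma*sqrt(T)) = -5.72916519
d2 = d1 - sigma*sqrt(T) = -5.75802693
exp(-rT) = 0.99783654
N(-d1) = 0.99999999; N(-d2) = 1.00000000
P = K * exp(-rT) * N(-d2) - S_0' * N(-d1) = 104.6300 * 0.99783654 * 1.00000000 - 88.45503508 * 0.99999999 = 15.9486


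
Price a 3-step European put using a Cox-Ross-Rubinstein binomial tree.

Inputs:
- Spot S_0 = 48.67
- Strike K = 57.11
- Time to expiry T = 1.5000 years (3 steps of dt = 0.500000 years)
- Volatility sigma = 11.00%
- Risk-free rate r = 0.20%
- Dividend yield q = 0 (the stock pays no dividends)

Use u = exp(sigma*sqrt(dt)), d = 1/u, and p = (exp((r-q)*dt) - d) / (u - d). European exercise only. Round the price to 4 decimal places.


Answer: Price = V(0,0) = 8.7700

Derivation:
dt = T/N = 0.500000
u = exp(sigma*sqrt(dt)) = 1.080887; d = 1/u = 0.925166
p = (exp((r-q)*dt) - d) / (u - d) = 0.486989
Discount per step: exp(-r*dt) = 0.999000
Stock lattice S(k, i) with i counting down-moves:
  k=0: S(0,0) = 48.6700
  k=1: S(1,0) = 52.6068; S(1,1) = 45.0278
  k=2: S(2,0) = 56.8619; S(2,1) = 48.6700; S(2,2) = 41.6582
  k=3: S(3,0) = 61.4613; S(3,1) = 52.6068; S(3,2) = 45.0278; S(3,3) = 38.5408
Terminal payoffs V(N, i) = max(K - S_T, 0):
  V(3,0) = 0.000000; V(3,1) = 4.503243; V(3,2) = 12.082155; V(3,3) = 18.569194
Backward induction: V(k, i) = exp(-r*dt) * [p * V(k+1, i) + (1-p) * V(k+1, i+1)].
  V(2,0) = exp(-r*dt) * [p*0.000000 + (1-p)*4.503243] = 2.307903
  V(2,1) = exp(-r*dt) * [p*4.503243 + (1-p)*12.082155] = 8.382919
  V(2,2) = exp(-r*dt) * [p*12.082155 + (1-p)*18.569194] = 15.394673
  V(1,0) = exp(-r*dt) * [p*2.307903 + (1-p)*8.382919] = 5.419029
  V(1,1) = exp(-r*dt) * [p*8.382919 + (1-p)*15.394673] = 11.968049
  V(0,0) = exp(-r*dt) * [p*5.419029 + (1-p)*11.968049] = 8.769972


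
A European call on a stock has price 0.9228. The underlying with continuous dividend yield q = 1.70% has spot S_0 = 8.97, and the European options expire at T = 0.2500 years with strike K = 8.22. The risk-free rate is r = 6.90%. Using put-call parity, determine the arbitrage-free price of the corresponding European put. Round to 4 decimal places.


Answer: Put price = 0.0703

Derivation:
Put-call parity: C - P = S_0 * exp(-qT) - K * exp(-rT).
S_0 * exp(-qT) = 8.9700 * 0.99575902 = 8.93195840
K * exp(-rT) = 8.2200 * 0.98289793 = 8.07942098
P = C - S*exp(-qT) + K*exp(-rT)
P = 0.9228 - 8.93195840 + 8.07942098 = 0.0703


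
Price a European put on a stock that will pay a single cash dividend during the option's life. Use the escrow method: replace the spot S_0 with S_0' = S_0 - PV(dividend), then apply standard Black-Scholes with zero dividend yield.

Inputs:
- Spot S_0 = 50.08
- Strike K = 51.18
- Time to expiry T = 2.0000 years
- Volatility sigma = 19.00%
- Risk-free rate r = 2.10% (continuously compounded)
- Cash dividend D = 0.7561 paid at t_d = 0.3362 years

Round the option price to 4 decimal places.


Answer: Price = 5.1323

Derivation:
PV(D) = D * exp(-r * t_d) = 0.7561 * 0.99296466 = 0.75078058
S_0' = S_0 - PV(D) = 50.0800 - 0.75078058 = 49.32921942
d1 = (ln(S_0'/K) + (r + sigma^2/2)*T) / (sigma*sqrt(T)) = 0.15358270
d2 = d1 - sigma*sqrt(T) = -0.11511787
exp(-rT) = 0.95886978
N(-d1) = 0.43896939; N(-d2) = 0.54582415
P = K * exp(-rT) * N(-d2) - S_0' * N(-d1) = 51.1800 * 0.95886978 * 0.54582415 - 49.32921942 * 0.43896939 = 5.1323


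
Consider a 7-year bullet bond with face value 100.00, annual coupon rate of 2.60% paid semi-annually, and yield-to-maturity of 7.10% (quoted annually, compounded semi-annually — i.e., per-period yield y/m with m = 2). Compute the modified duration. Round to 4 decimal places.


Coupon per period c = face * coupon_rate / m = 1.300000
Periods per year m = 2; per-period yield y/m = 0.035500
Number of cashflows N = 14
Cashflows (t years, CF_t, discount factor 1/(1+y/m)^(m*t), PV):
  t = 0.5000: CF_t = 1.300000, DF = 0.965717, PV = 1.255432
  t = 1.0000: CF_t = 1.300000, DF = 0.932609, PV = 1.212392
  t = 1.5000: CF_t = 1.300000, DF = 0.900637, PV = 1.170828
  t = 2.0000: CF_t = 1.300000, DF = 0.869760, PV = 1.130688
  t = 2.5000: CF_t = 1.300000, DF = 0.839942, PV = 1.091925
  t = 3.0000: CF_t = 1.300000, DF = 0.811147, PV = 1.054491
  t = 3.5000: CF_t = 1.300000, DF = 0.783338, PV = 1.018340
  t = 4.0000: CF_t = 1.300000, DF = 0.756483, PV = 0.983428
  t = 4.5000: CF_t = 1.300000, DF = 0.730549, PV = 0.949713
  t = 5.0000: CF_t = 1.300000, DF = 0.705503, PV = 0.917154
  t = 5.5000: CF_t = 1.300000, DF = 0.681316, PV = 0.885711
  t = 6.0000: CF_t = 1.300000, DF = 0.657959, PV = 0.855347
  t = 6.5000: CF_t = 1.300000, DF = 0.635402, PV = 0.826023
  t = 7.0000: CF_t = 101.300000, DF = 0.613619, PV = 62.159570
Price P = sum_t PV_t = 75.511042
First compute Macaulay numerator sum_t t * PV_t:
  t * PV_t at t = 0.5000: 0.627716
  t * PV_t at t = 1.0000: 1.212392
  t * PV_t at t = 1.5000: 1.756242
  t * PV_t at t = 2.0000: 2.261377
  t * PV_t at t = 2.5000: 2.729813
  t * PV_t at t = 3.0000: 3.163472
  t * PV_t at t = 3.5000: 3.564189
  t * PV_t at t = 4.0000: 3.933712
  t * PV_t at t = 4.5000: 4.273709
  t * PV_t at t = 5.0000: 4.585771
  t * PV_t at t = 5.5000: 4.871413
  t * PV_t at t = 6.0000: 5.132079
  t * PV_t at t = 6.5000: 5.369148
  t * PV_t at t = 7.0000: 435.116989
Macaulay duration D = 478.598020 / 75.511042 = 6.338120
Modified duration = D / (1 + y/m) = 6.338120 / (1 + 0.035500) = 6.120830

Answer: Modified duration = 6.1208


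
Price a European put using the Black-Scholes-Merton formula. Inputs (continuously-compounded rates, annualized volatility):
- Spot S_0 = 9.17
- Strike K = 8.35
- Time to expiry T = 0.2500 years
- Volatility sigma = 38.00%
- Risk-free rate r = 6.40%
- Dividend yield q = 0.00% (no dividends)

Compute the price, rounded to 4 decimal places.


Answer: Price = 0.2879

Derivation:
d1 = (ln(S/K) + (r - q + 0.5*sigma^2) * T) / (sigma * sqrt(T)) = 0.67224078
d2 = d1 - sigma * sqrt(T) = 0.48224078
exp(-rT) = 0.98412732; exp(-qT) = 1.00000000
P = K * exp(-rT) * N(-d2) - S_0 * exp(-qT) * N(-d1)
N(-d1) = 0.25071521; N(-d2) = 0.31481746
P = 8.3500 * 0.98412732 * 0.31481746 - 9.1700 * 1.00000000 * 0.25071521 = 0.2879


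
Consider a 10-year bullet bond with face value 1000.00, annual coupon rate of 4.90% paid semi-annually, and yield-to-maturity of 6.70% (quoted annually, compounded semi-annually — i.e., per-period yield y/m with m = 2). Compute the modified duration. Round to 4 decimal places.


Answer: Modified duration = 7.5984

Derivation:
Coupon per period c = face * coupon_rate / m = 24.500000
Periods per year m = 2; per-period yield y/m = 0.033500
Number of cashflows N = 20
Cashflows (t years, CF_t, discount factor 1/(1+y/m)^(m*t), PV):
  t = 0.5000: CF_t = 24.500000, DF = 0.967586, PV = 23.705854
  t = 1.0000: CF_t = 24.500000, DF = 0.936222, PV = 22.937449
  t = 1.5000: CF_t = 24.500000, DF = 0.905876, PV = 22.193952
  t = 2.0000: CF_t = 24.500000, DF = 0.876512, PV = 21.474554
  t = 2.5000: CF_t = 24.500000, DF = 0.848101, PV = 20.778475
  t = 3.0000: CF_t = 24.500000, DF = 0.820611, PV = 20.104959
  t = 3.5000: CF_t = 24.500000, DF = 0.794011, PV = 19.453275
  t = 4.0000: CF_t = 24.500000, DF = 0.768274, PV = 18.822714
  t = 4.5000: CF_t = 24.500000, DF = 0.743371, PV = 18.212592
  t = 5.0000: CF_t = 24.500000, DF = 0.719275, PV = 17.622247
  t = 5.5000: CF_t = 24.500000, DF = 0.695961, PV = 17.051037
  t = 6.0000: CF_t = 24.500000, DF = 0.673402, PV = 16.498342
  t = 6.5000: CF_t = 24.500000, DF = 0.651574, PV = 15.963563
  t = 7.0000: CF_t = 24.500000, DF = 0.630454, PV = 15.446118
  t = 7.5000: CF_t = 24.500000, DF = 0.610018, PV = 14.945446
  t = 8.0000: CF_t = 24.500000, DF = 0.590245, PV = 14.461002
  t = 8.5000: CF_t = 24.500000, DF = 0.571113, PV = 13.992261
  t = 9.0000: CF_t = 24.500000, DF = 0.552601, PV = 13.538714
  t = 9.5000: CF_t = 24.500000, DF = 0.534689, PV = 13.099869
  t = 10.0000: CF_t = 1024.500000, DF = 0.517357, PV = 530.032309
Price P = sum_t PV_t = 870.334733
First compute Macaulay numerator sum_t t * PV_t:
  t * PV_t at t = 0.5000: 11.852927
  t * PV_t at t = 1.0000: 22.937449
  t * PV_t at t = 1.5000: 33.290928
  t * PV_t at t = 2.0000: 42.949109
  t * PV_t at t = 2.5000: 51.946189
  t * PV_t at t = 3.0000: 60.314878
  t * PV_t at t = 3.5000: 68.086461
  t * PV_t at t = 4.0000: 75.290855
  t * PV_t at t = 4.5000: 81.956663
  t * PV_t at t = 5.0000: 88.111233
  t * PV_t at t = 5.5000: 93.780703
  t * PV_t at t = 6.0000: 98.990054
  t * PV_t at t = 6.5000: 103.763160
  t * PV_t at t = 7.0000: 108.122827
  t * PV_t at t = 7.5000: 112.090842
  t * PV_t at t = 8.0000: 115.688017
  t * PV_t at t = 8.5000: 118.934221
  t * PV_t at t = 9.0000: 121.848430
  t * PV_t at t = 9.5000: 124.448754
  t * PV_t at t = 10.0000: 5300.323089
Macaulay duration D = 6834.726789 / 870.334733 = 7.852986
Modified duration = D / (1 + y/m) = 7.852986 / (1 + 0.033500) = 7.598439


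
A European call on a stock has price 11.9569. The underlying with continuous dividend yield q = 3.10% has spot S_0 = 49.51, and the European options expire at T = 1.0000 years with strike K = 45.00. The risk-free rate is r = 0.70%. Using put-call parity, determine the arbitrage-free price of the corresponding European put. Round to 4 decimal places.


Put-call parity: C - P = S_0 * exp(-qT) - K * exp(-rT).
S_0 * exp(-qT) = 49.5100 * 0.96947557 = 47.99873562
K * exp(-rT) = 45.0000 * 0.99302444 = 44.68609993
P = C - S*exp(-qT) + K*exp(-rT)
P = 11.9569 - 47.99873562 + 44.68609993 = 8.6443

Answer: Put price = 8.6443


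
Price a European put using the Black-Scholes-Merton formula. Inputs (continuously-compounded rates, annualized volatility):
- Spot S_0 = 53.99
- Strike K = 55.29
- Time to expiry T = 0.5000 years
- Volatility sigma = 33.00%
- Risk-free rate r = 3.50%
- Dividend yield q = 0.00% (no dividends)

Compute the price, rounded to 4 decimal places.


d1 = (ln(S/K) + (r - q + 0.5*sigma^2) * T) / (sigma * sqrt(T)) = 0.08970307
d2 = d1 - sigma * sqrt(T) = -0.14364217
exp(-rT) = 0.98265224; exp(-qT) = 1.00000000
P = K * exp(-rT) * N(-d2) - S_0 * exp(-qT) * N(-d1)
N(-d1) = 0.46426159; N(-d2) = 0.55710848
P = 55.2900 * 0.98265224 * 0.55710848 - 53.9900 * 1.00000000 * 0.46426159 = 5.2027

Answer: Price = 5.2027


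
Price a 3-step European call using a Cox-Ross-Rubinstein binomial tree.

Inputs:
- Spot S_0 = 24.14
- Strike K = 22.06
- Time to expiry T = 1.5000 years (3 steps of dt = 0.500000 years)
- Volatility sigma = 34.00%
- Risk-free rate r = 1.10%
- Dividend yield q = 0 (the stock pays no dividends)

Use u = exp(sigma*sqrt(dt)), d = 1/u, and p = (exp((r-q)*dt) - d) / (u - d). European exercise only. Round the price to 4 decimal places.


Answer: Price = V(0,0) = 5.3504

Derivation:
dt = T/N = 0.500000
u = exp(sigma*sqrt(dt)) = 1.271778; d = 1/u = 0.786300
p = (exp((r-q)*dt) - d) / (u - d) = 0.451544
Discount per step: exp(-r*dt) = 0.994515
Stock lattice S(k, i) with i counting down-moves:
  k=0: S(0,0) = 24.1400
  k=1: S(1,0) = 30.7007; S(1,1) = 18.9813
  k=2: S(2,0) = 39.0445; S(2,1) = 24.1400; S(2,2) = 14.9250
  k=3: S(3,0) = 49.6560; S(3,1) = 30.7007; S(3,2) = 18.9813; S(3,3) = 11.7355
Terminal payoffs V(N, i) = max(S_T - K, 0):
  V(3,0) = 27.595995; V(3,1) = 8.640733; V(3,2) = 0.000000; V(3,3) = 0.000000
Backward induction: V(k, i) = exp(-r*dt) * [p * V(k+1, i) + (1-p) * V(k+1, i+1)].
  V(2,0) = exp(-r*dt) * [p*27.595995 + (1-p)*8.640733] = 17.105528
  V(2,1) = exp(-r*dt) * [p*8.640733 + (1-p)*0.000000] = 3.880271
  V(2,2) = exp(-r*dt) * [p*0.000000 + (1-p)*0.000000] = 0.000000
  V(1,0) = exp(-r*dt) * [p*17.105528 + (1-p)*3.880271] = 9.798019
  V(1,1) = exp(-r*dt) * [p*3.880271 + (1-p)*0.000000] = 1.742503
  V(0,0) = exp(-r*dt) * [p*9.798019 + (1-p)*1.742503] = 5.350415


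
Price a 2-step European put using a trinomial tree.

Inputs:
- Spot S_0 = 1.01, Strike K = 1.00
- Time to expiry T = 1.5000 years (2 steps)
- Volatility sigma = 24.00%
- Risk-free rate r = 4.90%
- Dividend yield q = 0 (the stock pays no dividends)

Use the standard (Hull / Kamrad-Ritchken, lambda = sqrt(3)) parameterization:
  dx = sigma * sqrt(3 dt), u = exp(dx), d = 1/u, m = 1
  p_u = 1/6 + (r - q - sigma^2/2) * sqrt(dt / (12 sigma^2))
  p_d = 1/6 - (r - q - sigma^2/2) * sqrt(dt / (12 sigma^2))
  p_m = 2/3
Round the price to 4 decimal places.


dt = T/N = 0.750000; dx = sigma*sqrt(3*dt) = 0.360000
u = exp(dx) = 1.433329; d = 1/u = 0.697676
p_u = 0.187708, p_m = 0.666667, p_d = 0.145625
Discount per step: exp(-r*dt) = 0.963917
Stock lattice S(k, j) with j the centered position index:
  k=0: S(0,+0) = 1.0100
  k=1: S(1,-1) = 0.7047; S(1,+0) = 1.0100; S(1,+1) = 1.4477
  k=2: S(2,-2) = 0.4916; S(2,-1) = 0.7047; S(2,+0) = 1.0100; S(2,+1) = 1.4477; S(2,+2) = 2.0750
Terminal payoffs V(N, j) = max(K - S_T, 0):
  V(2,-2) = 0.508380; V(2,-1) = 0.295347; V(2,+0) = 0.000000; V(2,+1) = 0.000000; V(2,+2) = 0.000000
Backward induction: V(k, j) = exp(-r*dt) * [p_u * V(k+1, j+1) + p_m * V(k+1, j) + p_d * V(k+1, j-1)]
  V(1,-1) = exp(-r*dt) * [p_u*0.000000 + p_m*0.295347 + p_d*0.508380] = 0.261155
  V(1,+0) = exp(-r*dt) * [p_u*0.000000 + p_m*0.000000 + p_d*0.295347] = 0.041458
  V(1,+1) = exp(-r*dt) * [p_u*0.000000 + p_m*0.000000 + p_d*0.000000] = 0.000000
  V(0,+0) = exp(-r*dt) * [p_u*0.000000 + p_m*0.041458 + p_d*0.261155] = 0.063300

Answer: Price = V(0,0) = 0.0633


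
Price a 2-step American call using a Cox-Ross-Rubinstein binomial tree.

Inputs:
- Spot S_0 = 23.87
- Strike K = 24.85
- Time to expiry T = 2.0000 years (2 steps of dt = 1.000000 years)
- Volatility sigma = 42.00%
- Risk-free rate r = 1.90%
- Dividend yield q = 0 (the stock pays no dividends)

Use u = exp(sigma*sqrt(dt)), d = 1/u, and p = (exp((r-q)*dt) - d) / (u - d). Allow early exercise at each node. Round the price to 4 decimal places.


Answer: Price = V(0,0) = 5.1376

Derivation:
dt = T/N = 1.000000
u = exp(sigma*sqrt(dt)) = 1.521962; d = 1/u = 0.657047
p = (exp((r-q)*dt) - d) / (u - d) = 0.418694
Discount per step: exp(-r*dt) = 0.981179
Stock lattice S(k, i) with i counting down-moves:
  k=0: S(0,0) = 23.8700
  k=1: S(1,0) = 36.3292; S(1,1) = 15.6837
  k=2: S(2,0) = 55.2917; S(2,1) = 23.8700; S(2,2) = 10.3049
Terminal payoffs V(N, i) = max(S_T - K, 0):
  V(2,0) = 30.441680; V(2,1) = 0.000000; V(2,2) = 0.000000
Backward induction: V(k, i) = exp(-r*dt) * [p * V(k+1, i) + (1-p) * V(k+1, i+1)]; then take max(V_cont, immediate exercise) for American.
  V(1,0) = exp(-r*dt) * [p*30.441680 + (1-p)*0.000000] = 12.505873; exercise = 11.479222; V(1,0) = max -> 12.505873
  V(1,1) = exp(-r*dt) * [p*0.000000 + (1-p)*0.000000] = 0.000000; exercise = 0.000000; V(1,1) = max -> 0.000000
  V(0,0) = exp(-r*dt) * [p*12.505873 + (1-p)*0.000000] = 5.137590; exercise = 0.000000; V(0,0) = max -> 5.137590


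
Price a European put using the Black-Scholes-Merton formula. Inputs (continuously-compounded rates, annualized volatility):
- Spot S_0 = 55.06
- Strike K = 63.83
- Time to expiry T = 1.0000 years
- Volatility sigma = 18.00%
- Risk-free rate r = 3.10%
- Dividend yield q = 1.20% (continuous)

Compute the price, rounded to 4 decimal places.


Answer: Price = 8.9284

Derivation:
d1 = (ln(S/K) + (r - q + 0.5*sigma^2) * T) / (sigma * sqrt(T)) = -0.62555444
d2 = d1 - sigma * sqrt(T) = -0.80555444
exp(-rT) = 0.96947557; exp(-qT) = 0.98807171
P = K * exp(-rT) * N(-d2) - S_0 * exp(-qT) * N(-d1)
N(-d1) = 0.73419639; N(-d2) = 0.78975010
P = 63.8300 * 0.96947557 * 0.78975010 - 55.0600 * 0.98807171 * 0.73419639 = 8.9284


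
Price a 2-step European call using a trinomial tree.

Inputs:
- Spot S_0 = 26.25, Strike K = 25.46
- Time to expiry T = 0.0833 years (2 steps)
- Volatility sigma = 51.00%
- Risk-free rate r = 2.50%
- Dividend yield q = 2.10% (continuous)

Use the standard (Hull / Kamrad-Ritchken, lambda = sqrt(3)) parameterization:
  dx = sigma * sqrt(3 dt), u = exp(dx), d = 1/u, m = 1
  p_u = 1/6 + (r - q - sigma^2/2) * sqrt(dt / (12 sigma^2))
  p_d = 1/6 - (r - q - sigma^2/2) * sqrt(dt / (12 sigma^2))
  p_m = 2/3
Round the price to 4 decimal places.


Answer: Price = V(0,0) = 1.8846

Derivation:
dt = T/N = 0.041650; dx = sigma*sqrt(3*dt) = 0.180276
u = exp(dx) = 1.197548; d = 1/u = 0.835040
p_u = 0.152106, p_m = 0.666667, p_d = 0.181228
Discount per step: exp(-r*dt) = 0.998959
Stock lattice S(k, j) with j the centered position index:
  k=0: S(0,+0) = 26.2500
  k=1: S(1,-1) = 21.9198; S(1,+0) = 26.2500; S(1,+1) = 31.4356
  k=2: S(2,-2) = 18.3039; S(2,-1) = 21.9198; S(2,+0) = 26.2500; S(2,+1) = 31.4356; S(2,+2) = 37.6457
Terminal payoffs V(N, j) = max(S_T - K, 0):
  V(2,-2) = 0.000000; V(2,-1) = 0.000000; V(2,+0) = 0.790000; V(2,+1) = 5.975636; V(2,+2) = 12.185684
Backward induction: V(k, j) = exp(-r*dt) * [p_u * V(k+1, j+1) + p_m * V(k+1, j) + p_d * V(k+1, j-1)]
  V(1,-1) = exp(-r*dt) * [p_u*0.790000 + p_m*0.000000 + p_d*0.000000] = 0.120038
  V(1,+0) = exp(-r*dt) * [p_u*5.975636 + p_m*0.790000 + p_d*0.000000] = 1.434101
  V(1,+1) = exp(-r*dt) * [p_u*12.185684 + p_m*5.975636 + p_d*0.790000] = 5.974215
  V(0,+0) = exp(-r*dt) * [p_u*5.974215 + p_m*1.434101 + p_d*0.120038] = 1.884571


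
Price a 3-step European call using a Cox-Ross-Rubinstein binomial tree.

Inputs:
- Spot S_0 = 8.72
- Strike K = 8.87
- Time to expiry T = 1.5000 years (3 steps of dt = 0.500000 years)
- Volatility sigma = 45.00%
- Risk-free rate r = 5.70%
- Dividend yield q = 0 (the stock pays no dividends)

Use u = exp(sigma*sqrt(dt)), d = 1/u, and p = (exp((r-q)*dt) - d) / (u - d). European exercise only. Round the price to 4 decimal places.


Answer: Price = V(0,0) = 2.2735

Derivation:
dt = T/N = 0.500000
u = exp(sigma*sqrt(dt)) = 1.374648; d = 1/u = 0.727459
p = (exp((r-q)*dt) - d) / (u - d) = 0.465785
Discount per step: exp(-r*dt) = 0.971902
Stock lattice S(k, i) with i counting down-moves:
  k=0: S(0,0) = 8.7200
  k=1: S(1,0) = 11.9869; S(1,1) = 6.3434
  k=2: S(2,0) = 16.4778; S(2,1) = 8.7200; S(2,2) = 4.6146
  k=3: S(3,0) = 22.6512; S(3,1) = 11.9869; S(3,2) = 6.3434; S(3,3) = 3.3569
Terminal payoffs V(N, i) = max(S_T - K, 0):
  V(3,0) = 13.781213; V(3,1) = 3.116935; V(3,2) = 0.000000; V(3,3) = 0.000000
Backward induction: V(k, i) = exp(-r*dt) * [p * V(k+1, i) + (1-p) * V(k+1, i+1)].
  V(2,0) = exp(-r*dt) * [p*13.781213 + (1-p)*3.116935] = 7.857048
  V(2,1) = exp(-r*dt) * [p*3.116935 + (1-p)*0.000000] = 1.411029
  V(2,2) = exp(-r*dt) * [p*0.000000 + (1-p)*0.000000] = 0.000000
  V(1,0) = exp(-r*dt) * [p*7.857048 + (1-p)*1.411029] = 4.289479
  V(1,1) = exp(-r*dt) * [p*1.411029 + (1-p)*0.000000] = 0.638769
  V(0,0) = exp(-r*dt) * [p*4.289479 + (1-p)*0.638769] = 2.273489


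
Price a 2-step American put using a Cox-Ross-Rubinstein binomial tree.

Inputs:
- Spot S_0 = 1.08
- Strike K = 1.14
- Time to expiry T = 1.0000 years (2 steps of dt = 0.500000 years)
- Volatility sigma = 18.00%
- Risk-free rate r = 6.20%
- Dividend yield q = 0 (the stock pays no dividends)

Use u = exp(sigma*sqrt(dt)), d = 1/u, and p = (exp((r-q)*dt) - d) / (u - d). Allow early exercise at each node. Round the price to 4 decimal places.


Answer: Price = V(0,0) = 0.0885

Derivation:
dt = T/N = 0.500000
u = exp(sigma*sqrt(dt)) = 1.135734; d = 1/u = 0.880488
p = (exp((r-q)*dt) - d) / (u - d) = 0.591576
Discount per step: exp(-r*dt) = 0.969476
Stock lattice S(k, i) with i counting down-moves:
  k=0: S(0,0) = 1.0800
  k=1: S(1,0) = 1.2266; S(1,1) = 0.9509
  k=2: S(2,0) = 1.3931; S(2,1) = 1.0800; S(2,2) = 0.8373
Terminal payoffs V(N, i) = max(K - S_T, 0):
  V(2,0) = 0.000000; V(2,1) = 0.060000; V(2,2) = 0.302721
Backward induction: V(k, i) = exp(-r*dt) * [p * V(k+1, i) + (1-p) * V(k+1, i+1)]; then take max(V_cont, immediate exercise) for American.
  V(1,0) = exp(-r*dt) * [p*0.000000 + (1-p)*0.060000] = 0.023757; exercise = 0.000000; V(1,0) = max -> 0.023757
  V(1,1) = exp(-r*dt) * [p*0.060000 + (1-p)*0.302721] = 0.154275; exercise = 0.189073; V(1,1) = max -> 0.189073
  V(0,0) = exp(-r*dt) * [p*0.023757 + (1-p)*0.189073] = 0.088490; exercise = 0.060000; V(0,0) = max -> 0.088490


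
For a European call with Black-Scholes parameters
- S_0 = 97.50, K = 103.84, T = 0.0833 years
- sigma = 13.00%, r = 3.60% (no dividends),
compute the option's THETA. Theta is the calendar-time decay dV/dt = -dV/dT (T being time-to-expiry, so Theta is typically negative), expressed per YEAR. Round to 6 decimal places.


Answer: Theta = -2.709757

Derivation:
d1 = -1.5803778563; d2 = -1.6178981175
phi(d1) = 0.1144364516; exp(-qT) = 1.0000000000; exp(-rT) = 0.9970056919
Theta = -S*exp(-qT)*phi(d1)*sigma/(2*sqrt(T)) - r*K*exp(-rT)*N(d2) + q*S*exp(-qT)*N(d1)
N(d1) = 0.0570101798; N(d2) = 0.0528422780; sqrt(T) = 0.2886173938
Term 1 = -97.5000 * 1.0000000000 * 0.1144364516 * 0.1300 / (2 * 0.2886173938) = -2.5128111735
Term 2 = -0.0360 * 103.8400 * 0.9970056919 * 0.0528422780 = -0.1969456303
Term 3 = 0 (no dividend yield, q = 0)
Theta = -2.5128111735 + (-0.1969456303) + (0.0000000000) = -2.709757


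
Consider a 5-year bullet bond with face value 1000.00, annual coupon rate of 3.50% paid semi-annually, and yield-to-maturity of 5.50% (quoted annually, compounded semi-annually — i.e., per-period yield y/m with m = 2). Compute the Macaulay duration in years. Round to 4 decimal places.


Coupon per period c = face * coupon_rate / m = 17.500000
Periods per year m = 2; per-period yield y/m = 0.027500
Number of cashflows N = 10
Cashflows (t years, CF_t, discount factor 1/(1+y/m)^(m*t), PV):
  t = 0.5000: CF_t = 17.500000, DF = 0.973236, PV = 17.031630
  t = 1.0000: CF_t = 17.500000, DF = 0.947188, PV = 16.575796
  t = 1.5000: CF_t = 17.500000, DF = 0.921838, PV = 16.132161
  t = 2.0000: CF_t = 17.500000, DF = 0.897166, PV = 15.700400
  t = 2.5000: CF_t = 17.500000, DF = 0.873154, PV = 15.280195
  t = 3.0000: CF_t = 17.500000, DF = 0.849785, PV = 14.871236
  t = 3.5000: CF_t = 17.500000, DF = 0.827041, PV = 14.473222
  t = 4.0000: CF_t = 17.500000, DF = 0.804906, PV = 14.085861
  t = 4.5000: CF_t = 17.500000, DF = 0.783364, PV = 13.708867
  t = 5.0000: CF_t = 1017.500000, DF = 0.762398, PV = 775.739869
Price P = sum_t PV_t = 913.599238
Macaulay numerator sum_t t * PV_t:
  t * PV_t at t = 0.5000: 8.515815
  t * PV_t at t = 1.0000: 16.575796
  t * PV_t at t = 1.5000: 24.198242
  t * PV_t at t = 2.0000: 31.400801
  t * PV_t at t = 2.5000: 38.200487
  t * PV_t at t = 3.0000: 44.613708
  t * PV_t at t = 3.5000: 50.656278
  t * PV_t at t = 4.0000: 56.343445
  t * PV_t at t = 4.5000: 61.689903
  t * PV_t at t = 5.0000: 3878.699344
Macaulay duration D = (sum_t t * PV_t) / P = 4210.893819 / 913.599238 = 4.609126

Answer: Macaulay duration = 4.6091 years


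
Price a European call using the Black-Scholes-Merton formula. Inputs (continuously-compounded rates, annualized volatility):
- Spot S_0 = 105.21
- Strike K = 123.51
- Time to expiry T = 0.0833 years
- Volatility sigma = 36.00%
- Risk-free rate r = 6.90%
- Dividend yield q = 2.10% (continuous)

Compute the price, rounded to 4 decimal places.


Answer: Price = 0.3416

Derivation:
d1 = (ln(S/K) + (r - q + 0.5*sigma^2) * T) / (sigma * sqrt(T)) = -1.45297637
d2 = d1 - sigma * sqrt(T) = -1.55687864
exp(-rT) = 0.99426879; exp(-qT) = 0.99825223
C = S_0 * exp(-qT) * N(d1) - K * exp(-rT) * N(d2)
N(d1) = 0.07311516; N(d2) = 0.05974965
C = 105.2100 * 0.99825223 * 0.07311516 - 123.5100 * 0.99426879 * 0.05974965 = 0.3416


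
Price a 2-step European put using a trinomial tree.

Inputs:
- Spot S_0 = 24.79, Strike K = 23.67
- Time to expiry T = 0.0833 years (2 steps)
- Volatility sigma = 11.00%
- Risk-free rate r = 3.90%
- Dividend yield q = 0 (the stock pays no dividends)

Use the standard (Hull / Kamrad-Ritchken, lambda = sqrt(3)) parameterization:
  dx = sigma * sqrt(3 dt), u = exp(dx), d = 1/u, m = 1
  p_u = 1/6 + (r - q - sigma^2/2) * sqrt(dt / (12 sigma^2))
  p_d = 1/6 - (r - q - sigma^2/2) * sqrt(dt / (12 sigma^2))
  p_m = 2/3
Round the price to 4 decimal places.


Answer: Price = V(0,0) = 0.0163

Derivation:
dt = T/N = 0.041650; dx = sigma*sqrt(3*dt) = 0.038883
u = exp(dx) = 1.039649; d = 1/u = 0.961863
p_u = 0.184314, p_m = 0.666667, p_d = 0.149019
Discount per step: exp(-r*dt) = 0.998377
Stock lattice S(k, j) with j the centered position index:
  k=0: S(0,+0) = 24.7900
  k=1: S(1,-1) = 23.8446; S(1,+0) = 24.7900; S(1,+1) = 25.7729
  k=2: S(2,-2) = 22.9352; S(2,-1) = 23.8446; S(2,+0) = 24.7900; S(2,+1) = 25.7729; S(2,+2) = 26.7948
Terminal payoffs V(N, j) = max(K - S_T, 0):
  V(2,-2) = 0.734770; V(2,-1) = 0.000000; V(2,+0) = 0.000000; V(2,+1) = 0.000000; V(2,+2) = 0.000000
Backward induction: V(k, j) = exp(-r*dt) * [p_u * V(k+1, j+1) + p_m * V(k+1, j) + p_d * V(k+1, j-1)]
  V(1,-1) = exp(-r*dt) * [p_u*0.000000 + p_m*0.000000 + p_d*0.734770] = 0.109317
  V(1,+0) = exp(-r*dt) * [p_u*0.000000 + p_m*0.000000 + p_d*0.000000] = 0.000000
  V(1,+1) = exp(-r*dt) * [p_u*0.000000 + p_m*0.000000 + p_d*0.000000] = 0.000000
  V(0,+0) = exp(-r*dt) * [p_u*0.000000 + p_m*0.000000 + p_d*0.109317] = 0.016264


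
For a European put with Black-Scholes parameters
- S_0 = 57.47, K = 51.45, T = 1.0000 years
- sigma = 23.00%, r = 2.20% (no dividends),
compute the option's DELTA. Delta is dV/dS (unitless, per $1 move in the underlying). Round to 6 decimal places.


d1 = 0.6917504793; d2 = 0.4617504793
phi(d1) = 0.3140516249; exp(-qT) = 1.0000000000; exp(-rT) = 0.9782402351
N(-d1) = 0.2445470201
Delta = -exp(-qT) * N(-d1) = -1.0000000000 * 0.2445470201 = -0.244547

Answer: Delta = -0.244547


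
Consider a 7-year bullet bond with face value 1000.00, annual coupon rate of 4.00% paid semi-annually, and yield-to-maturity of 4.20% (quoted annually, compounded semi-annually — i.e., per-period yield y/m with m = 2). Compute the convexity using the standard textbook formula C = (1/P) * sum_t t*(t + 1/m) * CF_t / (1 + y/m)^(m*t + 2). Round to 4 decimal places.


Coupon per period c = face * coupon_rate / m = 20.000000
Periods per year m = 2; per-period yield y/m = 0.021000
Number of cashflows N = 14
Cashflows (t years, CF_t, discount factor 1/(1+y/m)^(m*t), PV):
  t = 0.5000: CF_t = 20.000000, DF = 0.979432, PV = 19.588639
  t = 1.0000: CF_t = 20.000000, DF = 0.959287, PV = 19.185738
  t = 1.5000: CF_t = 20.000000, DF = 0.939556, PV = 18.791124
  t = 2.0000: CF_t = 20.000000, DF = 0.920231, PV = 18.404627
  t = 2.5000: CF_t = 20.000000, DF = 0.901304, PV = 18.026080
  t = 3.0000: CF_t = 20.000000, DF = 0.882766, PV = 17.655318
  t = 3.5000: CF_t = 20.000000, DF = 0.864609, PV = 17.292182
  t = 4.0000: CF_t = 20.000000, DF = 0.846826, PV = 16.936515
  t = 4.5000: CF_t = 20.000000, DF = 0.829408, PV = 16.588164
  t = 5.0000: CF_t = 20.000000, DF = 0.812349, PV = 16.246977
  t = 5.5000: CF_t = 20.000000, DF = 0.795640, PV = 15.912808
  t = 6.0000: CF_t = 20.000000, DF = 0.779276, PV = 15.585513
  t = 6.5000: CF_t = 20.000000, DF = 0.763247, PV = 15.264949
  t = 7.0000: CF_t = 1020.000000, DF = 0.747549, PV = 762.499885
Price P = sum_t PV_t = 987.978519
Convexity numerator sum_t t*(t + 1/m) * CF_t / (1+y/m)^(m*t + 2):
  t = 0.5000: term = 9.395562
  t = 1.0000: term = 27.606941
  t = 1.5000: term = 54.078239
  t = 2.0000: term = 88.276590
  t = 2.5000: term = 129.691366
  t = 3.0000: term = 177.833411
  t = 3.5000: term = 232.234294
  t = 4.0000: term = 292.445592
  t = 4.5000: term = 358.038188
  t = 5.0000: term = 428.601597
  t = 5.5000: term = 503.743306
  t = 6.0000: term = 583.088147
  t = 6.5000: term = 666.277674
  t = 7.0000: term = 38401.448106
Convexity = (1/P) * sum = 41952.759013 / 987.978519 = 42.463230

Answer: Convexity = 42.4632


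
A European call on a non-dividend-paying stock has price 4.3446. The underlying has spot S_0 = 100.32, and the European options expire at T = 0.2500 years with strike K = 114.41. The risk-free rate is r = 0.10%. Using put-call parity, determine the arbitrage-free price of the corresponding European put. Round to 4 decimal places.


Answer: Put price = 18.4060

Derivation:
Put-call parity: C - P = S_0 * exp(-qT) - K * exp(-rT).
S_0 * exp(-qT) = 100.3200 * 1.00000000 = 100.32000000
K * exp(-rT) = 114.4100 * 0.99975003 = 114.38140108
P = C - S*exp(-qT) + K*exp(-rT)
P = 4.3446 - 100.32000000 + 114.38140108 = 18.4060


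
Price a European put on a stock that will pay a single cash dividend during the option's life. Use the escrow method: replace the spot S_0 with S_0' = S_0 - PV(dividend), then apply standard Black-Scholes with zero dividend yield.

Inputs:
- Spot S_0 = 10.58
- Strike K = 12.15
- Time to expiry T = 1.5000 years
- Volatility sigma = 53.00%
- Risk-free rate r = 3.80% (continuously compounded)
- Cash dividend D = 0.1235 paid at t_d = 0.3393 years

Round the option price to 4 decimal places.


PV(D) = D * exp(-r * t_d) = 0.1235 * 0.98718936 = 0.12191789
S_0' = S_0 - PV(D) = 10.5800 - 0.12191789 = 10.45808211
d1 = (ln(S_0'/K) + (r + sigma^2/2)*T) / (sigma*sqrt(T)) = 0.18135609
d2 = d1 - sigma*sqrt(T) = -0.46775869
exp(-rT) = 0.94459407
N(-d1) = 0.42804404; N(-d2) = 0.68002142
P = K * exp(-rT) * N(-d2) - S_0' * N(-d1) = 12.1500 * 0.94459407 * 0.68002142 - 10.45808211 * 0.42804404 = 3.3280

Answer: Price = 3.3280


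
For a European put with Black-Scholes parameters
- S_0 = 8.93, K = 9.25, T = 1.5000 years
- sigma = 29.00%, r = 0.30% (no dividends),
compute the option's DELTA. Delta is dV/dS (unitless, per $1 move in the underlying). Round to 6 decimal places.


Answer: Delta = -0.463694

Derivation:
d1 = 0.0911318394; d2 = -0.2640441733
phi(d1) = 0.3972891049; exp(-qT) = 1.0000000000; exp(-rT) = 0.9955101098
N(-d1) = 0.4636939168
Delta = -exp(-qT) * N(-d1) = -1.0000000000 * 0.4636939168 = -0.463694


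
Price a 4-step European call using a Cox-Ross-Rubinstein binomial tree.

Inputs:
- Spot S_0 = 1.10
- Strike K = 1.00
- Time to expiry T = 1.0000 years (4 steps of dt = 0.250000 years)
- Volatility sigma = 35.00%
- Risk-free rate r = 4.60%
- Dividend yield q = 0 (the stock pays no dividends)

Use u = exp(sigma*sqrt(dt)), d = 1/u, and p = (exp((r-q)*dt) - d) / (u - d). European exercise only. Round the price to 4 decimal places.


dt = T/N = 0.250000
u = exp(sigma*sqrt(dt)) = 1.191246; d = 1/u = 0.839457
p = (exp((r-q)*dt) - d) / (u - d) = 0.489240
Discount per step: exp(-r*dt) = 0.988566
Stock lattice S(k, i) with i counting down-moves:
  k=0: S(0,0) = 1.1000
  k=1: S(1,0) = 1.3104; S(1,1) = 0.9234
  k=2: S(2,0) = 1.5610; S(2,1) = 1.1000; S(2,2) = 0.7752
  k=3: S(3,0) = 1.8595; S(3,1) = 1.3104; S(3,2) = 0.9234; S(3,3) = 0.6507
  k=4: S(4,0) = 2.2151; S(4,1) = 1.5610; S(4,2) = 1.1000; S(4,3) = 0.7752; S(4,4) = 0.5462
Terminal payoffs V(N, i) = max(S_T - K, 0):
  V(4,0) = 1.215128; V(4,1) = 0.560974; V(4,2) = 0.100000; V(4,3) = 0.000000; V(4,4) = 0.000000
Backward induction: V(k, i) = exp(-r*dt) * [p * V(k+1, i) + (1-p) * V(k+1, i+1)].
  V(3,0) = exp(-r*dt) * [p*1.215128 + (1-p)*0.560974] = 0.870939
  V(3,1) = exp(-r*dt) * [p*0.560974 + (1-p)*0.100000] = 0.321805
  V(3,2) = exp(-r*dt) * [p*0.100000 + (1-p)*0.000000] = 0.048365
  V(3,3) = exp(-r*dt) * [p*0.000000 + (1-p)*0.000000] = 0.000000
  V(2,0) = exp(-r*dt) * [p*0.870939 + (1-p)*0.321805] = 0.583712
  V(2,1) = exp(-r*dt) * [p*0.321805 + (1-p)*0.048365] = 0.180060
  V(2,2) = exp(-r*dt) * [p*0.048365 + (1-p)*0.000000] = 0.023391
  V(1,0) = exp(-r*dt) * [p*0.583712 + (1-p)*0.180060] = 0.373226
  V(1,1) = exp(-r*dt) * [p*0.180060 + (1-p)*0.023391] = 0.098896
  V(0,0) = exp(-r*dt) * [p*0.373226 + (1-p)*0.098896] = 0.230444

Answer: Price = V(0,0) = 0.2304


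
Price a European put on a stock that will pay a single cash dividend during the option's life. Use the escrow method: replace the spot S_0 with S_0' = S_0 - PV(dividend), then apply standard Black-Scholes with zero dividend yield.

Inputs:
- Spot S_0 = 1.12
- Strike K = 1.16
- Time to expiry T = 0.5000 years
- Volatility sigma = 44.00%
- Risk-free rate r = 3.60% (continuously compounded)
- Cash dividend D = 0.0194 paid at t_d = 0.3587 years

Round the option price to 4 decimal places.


PV(D) = D * exp(-r * t_d) = 0.0194 * 0.98716982 = 0.01915109
S_0' = S_0 - PV(D) = 1.1200 - 0.01915109 = 1.10084891
d1 = (ln(S_0'/K) + (r + sigma^2/2)*T) / (sigma*sqrt(T)) = 0.04519572
d2 = d1 - sigma*sqrt(T) = -0.26593126
exp(-rT) = 0.98216103
N(-d1) = 0.48197565; N(-d2) = 0.60485392
P = K * exp(-rT) * N(-d2) - S_0' * N(-d1) = 1.1600 * 0.98216103 * 0.60485392 - 1.10084891 * 0.48197565 = 0.1585

Answer: Price = 0.1585


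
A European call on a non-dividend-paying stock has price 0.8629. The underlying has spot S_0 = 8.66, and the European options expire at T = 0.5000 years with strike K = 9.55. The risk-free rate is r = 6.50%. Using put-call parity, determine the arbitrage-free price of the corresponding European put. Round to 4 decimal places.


Put-call parity: C - P = S_0 * exp(-qT) - K * exp(-rT).
S_0 * exp(-qT) = 8.6600 * 1.00000000 = 8.66000000
K * exp(-rT) = 9.5500 * 0.96802245 = 9.24461440
P = C - S*exp(-qT) + K*exp(-rT)
P = 0.8629 - 8.66000000 + 9.24461440 = 1.4475

Answer: Put price = 1.4475


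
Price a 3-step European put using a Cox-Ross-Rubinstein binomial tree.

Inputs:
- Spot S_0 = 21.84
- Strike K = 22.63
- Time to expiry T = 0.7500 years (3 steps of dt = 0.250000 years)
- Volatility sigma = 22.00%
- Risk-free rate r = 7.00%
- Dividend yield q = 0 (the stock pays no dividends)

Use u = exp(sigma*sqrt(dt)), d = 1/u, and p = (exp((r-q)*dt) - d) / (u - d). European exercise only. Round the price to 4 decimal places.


dt = T/N = 0.250000
u = exp(sigma*sqrt(dt)) = 1.116278; d = 1/u = 0.895834
p = (exp((r-q)*dt) - d) / (u - d) = 0.552612
Discount per step: exp(-r*dt) = 0.982652
Stock lattice S(k, i) with i counting down-moves:
  k=0: S(0,0) = 21.8400
  k=1: S(1,0) = 24.3795; S(1,1) = 19.5650
  k=2: S(2,0) = 27.2143; S(2,1) = 21.8400; S(2,2) = 17.5270
  k=3: S(3,0) = 30.3787; S(3,1) = 24.3795; S(3,2) = 19.5650; S(3,3) = 15.7013
Terminal payoffs V(N, i) = max(K - S_T, 0):
  V(3,0) = 0.000000; V(3,1) = 0.000000; V(3,2) = 3.064982; V(3,3) = 6.928706
Backward induction: V(k, i) = exp(-r*dt) * [p * V(k+1, i) + (1-p) * V(k+1, i+1)].
  V(2,0) = exp(-r*dt) * [p*0.000000 + (1-p)*0.000000] = 0.000000
  V(2,1) = exp(-r*dt) * [p*0.000000 + (1-p)*3.064982] = 1.347450
  V(2,2) = exp(-r*dt) * [p*3.064982 + (1-p)*6.928706] = 4.710410
  V(1,0) = exp(-r*dt) * [p*0.000000 + (1-p)*1.347450] = 0.592375
  V(1,1) = exp(-r*dt) * [p*1.347450 + (1-p)*4.710410] = 2.802523
  V(0,0) = exp(-r*dt) * [p*0.592375 + (1-p)*2.802523] = 1.553740

Answer: Price = V(0,0) = 1.5537


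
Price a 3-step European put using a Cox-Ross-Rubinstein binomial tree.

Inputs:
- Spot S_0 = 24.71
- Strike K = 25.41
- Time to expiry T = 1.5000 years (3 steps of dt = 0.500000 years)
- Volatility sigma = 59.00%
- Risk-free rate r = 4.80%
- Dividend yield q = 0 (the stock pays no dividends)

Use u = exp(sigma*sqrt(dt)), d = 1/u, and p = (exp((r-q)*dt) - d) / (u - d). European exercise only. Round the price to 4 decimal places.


Answer: Price = V(0,0) = 6.8156

Derivation:
dt = T/N = 0.500000
u = exp(sigma*sqrt(dt)) = 1.517695; d = 1/u = 0.658894
p = (exp((r-q)*dt) - d) / (u - d) = 0.425473
Discount per step: exp(-r*dt) = 0.976286
Stock lattice S(k, i) with i counting down-moves:
  k=0: S(0,0) = 24.7100
  k=1: S(1,0) = 37.5023; S(1,1) = 16.2813
  k=2: S(2,0) = 56.9170; S(2,1) = 24.7100; S(2,2) = 10.7276
  k=3: S(3,0) = 86.3827; S(3,1) = 37.5023; S(3,2) = 16.2813; S(3,3) = 7.0684
Terminal payoffs V(N, i) = max(K - S_T, 0):
  V(3,0) = 0.000000; V(3,1) = 0.000000; V(3,2) = 9.128736; V(3,3) = 18.341636
Backward induction: V(k, i) = exp(-r*dt) * [p * V(k+1, i) + (1-p) * V(k+1, i+1)].
  V(2,0) = exp(-r*dt) * [p*0.000000 + (1-p)*0.000000] = 0.000000
  V(2,1) = exp(-r*dt) * [p*0.000000 + (1-p)*9.128736] = 5.120334
  V(2,2) = exp(-r*dt) * [p*9.128736 + (1-p)*18.341636] = 14.079797
  V(1,0) = exp(-r*dt) * [p*0.000000 + (1-p)*5.120334] = 2.872010
  V(1,1) = exp(-r*dt) * [p*5.120334 + (1-p)*14.079797] = 10.024298
  V(0,0) = exp(-r*dt) * [p*2.872010 + (1-p)*10.024298] = 6.815641


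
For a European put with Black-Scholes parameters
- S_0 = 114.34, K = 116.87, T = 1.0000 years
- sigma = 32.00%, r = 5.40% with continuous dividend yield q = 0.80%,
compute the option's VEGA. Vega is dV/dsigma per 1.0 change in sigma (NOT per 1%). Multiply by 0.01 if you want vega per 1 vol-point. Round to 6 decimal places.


Answer: Vega = 44.015483

Derivation:
d1 = 0.2353570622; d2 = -0.0846429378
phi(d1) = 0.3880445965; exp(-qT) = 0.9920319148; exp(-rT) = 0.9474321065
Vega = S * exp(-qT) * phi(d1) * sqrt(T) = 114.3400 * 0.9920319148 * 0.3880445965 * 1.0000000000 = 44.015483


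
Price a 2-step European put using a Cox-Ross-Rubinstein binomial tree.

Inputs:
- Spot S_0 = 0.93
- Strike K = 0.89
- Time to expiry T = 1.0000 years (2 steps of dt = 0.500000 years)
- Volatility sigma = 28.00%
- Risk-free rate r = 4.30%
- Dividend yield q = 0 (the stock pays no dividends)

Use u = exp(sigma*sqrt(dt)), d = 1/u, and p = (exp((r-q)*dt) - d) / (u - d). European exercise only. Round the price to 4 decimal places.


Answer: Price = V(0,0) = 0.0619

Derivation:
dt = T/N = 0.500000
u = exp(sigma*sqrt(dt)) = 1.218950; d = 1/u = 0.820378
p = (exp((r-q)*dt) - d) / (u - d) = 0.505190
Discount per step: exp(-r*dt) = 0.978729
Stock lattice S(k, i) with i counting down-moves:
  k=0: S(0,0) = 0.9300
  k=1: S(1,0) = 1.1336; S(1,1) = 0.7630
  k=2: S(2,0) = 1.3818; S(2,1) = 0.9300; S(2,2) = 0.6259
Terminal payoffs V(N, i) = max(K - S_T, 0):
  V(2,0) = 0.000000; V(2,1) = 0.000000; V(2,2) = 0.264091
Backward induction: V(k, i) = exp(-r*dt) * [p * V(k+1, i) + (1-p) * V(k+1, i+1)].
  V(1,0) = exp(-r*dt) * [p*0.000000 + (1-p)*0.000000] = 0.000000
  V(1,1) = exp(-r*dt) * [p*0.000000 + (1-p)*0.264091] = 0.127895
  V(0,0) = exp(-r*dt) * [p*0.000000 + (1-p)*0.127895] = 0.061938


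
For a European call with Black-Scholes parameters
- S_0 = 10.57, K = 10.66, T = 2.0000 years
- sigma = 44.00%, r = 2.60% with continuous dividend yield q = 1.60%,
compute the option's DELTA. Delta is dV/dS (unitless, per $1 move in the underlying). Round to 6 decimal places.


Answer: Delta = 0.609350

Derivation:
d1 = 0.3296425445; d2 = -0.2926114230
phi(d1) = 0.3778452205; exp(-qT) = 0.9685065821; exp(-rT) = 0.9493288668
N(d1) = 0.6291649640
Delta = exp(-qT) * N(d1) = 0.9685065821 * 0.6291649640 = 0.609350


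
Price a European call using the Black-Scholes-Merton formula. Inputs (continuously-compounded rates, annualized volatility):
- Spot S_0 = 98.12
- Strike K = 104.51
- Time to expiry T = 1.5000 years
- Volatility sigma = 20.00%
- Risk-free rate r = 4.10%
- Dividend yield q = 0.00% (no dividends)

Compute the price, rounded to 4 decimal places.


Answer: Price = 9.4941

Derivation:
d1 = (ln(S/K) + (r - q + 0.5*sigma^2) * T) / (sigma * sqrt(T)) = 0.11597705
d2 = d1 - sigma * sqrt(T) = -0.12897193
exp(-rT) = 0.94035295; exp(-qT) = 1.00000000
C = S_0 * exp(-qT) * N(d1) - K * exp(-rT) * N(d2)
N(d1) = 0.54616463; N(d2) = 0.44868993
C = 98.1200 * 1.00000000 * 0.54616463 - 104.5100 * 0.94035295 * 0.44868993 = 9.4941


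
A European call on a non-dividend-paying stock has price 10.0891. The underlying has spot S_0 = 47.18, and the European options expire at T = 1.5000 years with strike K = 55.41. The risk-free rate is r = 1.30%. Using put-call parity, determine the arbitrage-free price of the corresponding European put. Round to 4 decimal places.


Put-call parity: C - P = S_0 * exp(-qT) - K * exp(-rT).
S_0 * exp(-qT) = 47.1800 * 1.00000000 = 47.18000000
K * exp(-rT) = 55.4100 * 0.98068890 = 54.33997168
P = C - S*exp(-qT) + K*exp(-rT)
P = 10.0891 - 47.18000000 + 54.33997168 = 17.2491

Answer: Put price = 17.2491


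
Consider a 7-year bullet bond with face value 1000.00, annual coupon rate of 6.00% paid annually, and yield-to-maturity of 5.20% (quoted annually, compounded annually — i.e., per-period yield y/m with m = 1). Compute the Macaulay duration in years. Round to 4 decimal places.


Answer: Macaulay duration = 5.9447 years

Derivation:
Coupon per period c = face * coupon_rate / m = 60.000000
Periods per year m = 1; per-period yield y/m = 0.052000
Number of cashflows N = 7
Cashflows (t years, CF_t, discount factor 1/(1+y/m)^(m*t), PV):
  t = 1.0000: CF_t = 60.000000, DF = 0.950570, PV = 57.034221
  t = 2.0000: CF_t = 60.000000, DF = 0.903584, PV = 54.215039
  t = 3.0000: CF_t = 60.000000, DF = 0.858920, PV = 51.535208
  t = 4.0000: CF_t = 60.000000, DF = 0.816464, PV = 48.987840
  t = 5.0000: CF_t = 60.000000, DF = 0.776106, PV = 46.566388
  t = 6.0000: CF_t = 60.000000, DF = 0.737744, PV = 44.264627
  t = 7.0000: CF_t = 1060.000000, DF = 0.701277, PV = 743.354007
Price P = sum_t PV_t = 1045.957329
Macaulay numerator sum_t t * PV_t:
  t * PV_t at t = 1.0000: 57.034221
  t * PV_t at t = 2.0000: 108.430077
  t * PV_t at t = 3.0000: 154.605623
  t * PV_t at t = 4.0000: 195.951360
  t * PV_t at t = 5.0000: 232.831939
  t * PV_t at t = 6.0000: 265.587764
  t * PV_t at t = 7.0000: 5203.478046
Macaulay duration D = (sum_t t * PV_t) / P = 6217.919030 / 1045.957329 = 5.944716
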